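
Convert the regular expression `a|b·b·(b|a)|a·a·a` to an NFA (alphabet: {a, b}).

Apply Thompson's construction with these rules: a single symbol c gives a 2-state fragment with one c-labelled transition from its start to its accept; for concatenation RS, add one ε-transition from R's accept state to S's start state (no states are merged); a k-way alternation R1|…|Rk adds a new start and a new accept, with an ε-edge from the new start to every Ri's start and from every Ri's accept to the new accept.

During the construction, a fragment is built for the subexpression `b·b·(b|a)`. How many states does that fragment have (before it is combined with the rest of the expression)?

Fragment for `b·b·(b|a)`:
Each of the 4 symbol leaves contributes a 2-state fragment.
  b|a = 6 states
  b·b·(b|a) = 10 states

10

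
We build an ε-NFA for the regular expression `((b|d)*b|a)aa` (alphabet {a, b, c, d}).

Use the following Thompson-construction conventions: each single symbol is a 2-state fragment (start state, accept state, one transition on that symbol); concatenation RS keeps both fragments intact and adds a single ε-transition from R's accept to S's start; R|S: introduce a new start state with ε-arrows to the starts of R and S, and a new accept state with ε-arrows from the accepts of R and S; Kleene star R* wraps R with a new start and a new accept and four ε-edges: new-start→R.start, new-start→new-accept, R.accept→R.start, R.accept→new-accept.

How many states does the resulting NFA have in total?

Recursing over subexpressions:
Each of the 6 symbol leaves contributes a 2-state fragment.
  b|d : 6 states
  (b|d)* : 8 states
  (b|d)*b : 10 states
  (b|d)*b|a : 14 states
  ((b|d)*b|a)aa : 18 states

18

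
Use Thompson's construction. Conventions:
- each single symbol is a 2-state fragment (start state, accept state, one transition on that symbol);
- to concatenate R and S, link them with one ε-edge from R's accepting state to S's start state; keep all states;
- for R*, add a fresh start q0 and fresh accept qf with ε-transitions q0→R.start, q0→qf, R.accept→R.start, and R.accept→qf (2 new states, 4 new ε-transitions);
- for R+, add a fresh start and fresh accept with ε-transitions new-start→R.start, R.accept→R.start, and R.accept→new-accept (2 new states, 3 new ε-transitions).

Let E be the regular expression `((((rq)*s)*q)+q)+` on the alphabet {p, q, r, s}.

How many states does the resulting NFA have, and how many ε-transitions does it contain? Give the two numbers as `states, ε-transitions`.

Bottom-up over the parse tree:
Each of the 5 symbol leaves contributes 2 states and 0 ε-transitions.
  rq = 4 states, 1 ε-transition
  (rq)* = 6 states, 5 ε-transitions
  (rq)*s = 8 states, 6 ε-transitions
  ((rq)*s)* = 10 states, 10 ε-transitions
  ((rq)*s)*q = 12 states, 11 ε-transitions
  (((rq)*s)*q)+ = 14 states, 14 ε-transitions
  (((rq)*s)*q)+q = 16 states, 15 ε-transitions
  ((((rq)*s)*q)+q)+ = 18 states, 18 ε-transitions

18, 18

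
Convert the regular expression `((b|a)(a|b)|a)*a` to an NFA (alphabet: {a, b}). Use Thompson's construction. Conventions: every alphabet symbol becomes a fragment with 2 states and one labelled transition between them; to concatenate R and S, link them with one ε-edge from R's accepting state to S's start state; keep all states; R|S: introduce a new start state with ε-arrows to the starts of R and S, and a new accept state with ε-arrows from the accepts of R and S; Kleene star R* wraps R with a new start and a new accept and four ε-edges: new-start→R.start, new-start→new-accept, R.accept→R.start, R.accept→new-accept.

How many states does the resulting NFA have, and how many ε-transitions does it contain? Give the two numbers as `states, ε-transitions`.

20, 18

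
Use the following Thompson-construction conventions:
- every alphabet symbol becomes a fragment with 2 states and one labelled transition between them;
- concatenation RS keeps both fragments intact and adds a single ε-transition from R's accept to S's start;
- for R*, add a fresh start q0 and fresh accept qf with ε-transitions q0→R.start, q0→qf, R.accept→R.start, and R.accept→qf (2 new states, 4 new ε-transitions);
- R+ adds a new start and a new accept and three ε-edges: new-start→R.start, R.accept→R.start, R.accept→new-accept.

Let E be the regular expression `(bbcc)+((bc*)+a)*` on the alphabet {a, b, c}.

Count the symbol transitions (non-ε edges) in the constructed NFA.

7

Recursing over subexpressions:
Each of the 7 symbol leaves contributes exactly 1 symbol transition.
  bbcc → 4 symbol transitions
  (bbcc)+ → 4 symbol transitions
  c* → 1 symbol transition
  bc* → 2 symbol transitions
  (bc*)+ → 2 symbol transitions
  (bc*)+a → 3 symbol transitions
  ((bc*)+a)* → 3 symbol transitions
  (bbcc)+((bc*)+a)* → 7 symbol transitions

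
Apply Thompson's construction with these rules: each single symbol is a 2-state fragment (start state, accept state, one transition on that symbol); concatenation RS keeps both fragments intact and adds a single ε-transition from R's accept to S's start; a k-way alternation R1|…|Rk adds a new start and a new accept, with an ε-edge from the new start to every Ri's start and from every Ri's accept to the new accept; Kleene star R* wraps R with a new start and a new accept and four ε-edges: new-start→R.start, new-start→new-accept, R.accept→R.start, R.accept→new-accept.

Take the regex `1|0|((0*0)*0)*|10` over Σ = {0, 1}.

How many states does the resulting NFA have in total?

22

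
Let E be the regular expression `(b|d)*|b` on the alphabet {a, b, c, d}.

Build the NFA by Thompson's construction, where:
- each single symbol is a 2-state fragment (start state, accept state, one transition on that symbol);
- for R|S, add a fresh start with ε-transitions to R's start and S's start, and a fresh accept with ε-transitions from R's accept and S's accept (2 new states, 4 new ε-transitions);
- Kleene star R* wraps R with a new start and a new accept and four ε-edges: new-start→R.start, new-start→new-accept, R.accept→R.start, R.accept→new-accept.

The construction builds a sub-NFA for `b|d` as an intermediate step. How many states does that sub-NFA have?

6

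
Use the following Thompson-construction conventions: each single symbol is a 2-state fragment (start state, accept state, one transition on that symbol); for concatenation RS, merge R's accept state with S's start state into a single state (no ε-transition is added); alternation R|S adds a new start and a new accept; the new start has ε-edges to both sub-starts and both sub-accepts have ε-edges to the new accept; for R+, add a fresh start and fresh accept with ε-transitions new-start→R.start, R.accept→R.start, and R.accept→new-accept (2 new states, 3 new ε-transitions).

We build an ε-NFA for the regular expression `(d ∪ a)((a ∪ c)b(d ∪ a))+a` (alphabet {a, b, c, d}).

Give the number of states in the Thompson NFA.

Per subexpression:
Each of the 8 symbol leaves contributes a 2-state fragment.
  d ∪ a — 6 states
  a ∪ c — 6 states
  d ∪ a — 6 states
  (a ∪ c)b(d ∪ a) — 12 states
  ((a ∪ c)b(d ∪ a))+ — 14 states
  (d ∪ a)((a ∪ c)b(d ∪ a))+a — 20 states

20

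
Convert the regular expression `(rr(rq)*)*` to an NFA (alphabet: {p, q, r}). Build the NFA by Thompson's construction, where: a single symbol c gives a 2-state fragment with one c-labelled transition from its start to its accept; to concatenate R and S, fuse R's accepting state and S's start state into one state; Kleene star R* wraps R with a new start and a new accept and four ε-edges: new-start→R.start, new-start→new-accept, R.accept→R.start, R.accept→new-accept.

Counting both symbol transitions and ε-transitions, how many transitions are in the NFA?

Bottom-up over the parse tree:
Each of the 4 symbol leaves contributes 1 transition (1 symbol, 0 ε).
  rq = 2 transitions (2 symbol, 0 ε)
  (rq)* = 6 transitions (2 symbol, 4 ε)
  rr(rq)* = 8 transitions (4 symbol, 4 ε)
  (rr(rq)*)* = 12 transitions (4 symbol, 8 ε)

12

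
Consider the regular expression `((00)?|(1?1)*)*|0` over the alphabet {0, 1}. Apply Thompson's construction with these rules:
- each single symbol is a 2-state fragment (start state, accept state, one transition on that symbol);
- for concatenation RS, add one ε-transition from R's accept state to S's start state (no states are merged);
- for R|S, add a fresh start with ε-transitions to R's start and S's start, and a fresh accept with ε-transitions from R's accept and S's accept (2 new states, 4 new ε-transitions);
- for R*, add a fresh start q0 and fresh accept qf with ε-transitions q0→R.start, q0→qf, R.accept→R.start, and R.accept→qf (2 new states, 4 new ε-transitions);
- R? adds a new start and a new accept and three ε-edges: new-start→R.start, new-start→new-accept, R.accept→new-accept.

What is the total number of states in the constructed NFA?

22

Building bottom-up:
Each of the 5 symbol leaves contributes a 2-state fragment.
  00 = 4 states
  (00)? = 6 states
  1? = 4 states
  1?1 = 6 states
  (1?1)* = 8 states
  (00)?|(1?1)* = 16 states
  ((00)?|(1?1)*)* = 18 states
  ((00)?|(1?1)*)*|0 = 22 states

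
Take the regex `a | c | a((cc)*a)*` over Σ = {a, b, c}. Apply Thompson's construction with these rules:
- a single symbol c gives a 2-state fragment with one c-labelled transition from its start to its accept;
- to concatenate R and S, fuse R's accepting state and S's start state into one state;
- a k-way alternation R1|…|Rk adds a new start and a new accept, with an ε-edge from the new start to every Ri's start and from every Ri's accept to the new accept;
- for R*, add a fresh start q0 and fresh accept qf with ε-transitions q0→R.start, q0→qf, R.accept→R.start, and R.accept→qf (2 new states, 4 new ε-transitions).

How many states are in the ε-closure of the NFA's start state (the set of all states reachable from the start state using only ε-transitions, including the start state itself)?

Compute the ε-closure size of each fragment's start state recursively; a symbol fragment's start has no outgoing ε-edge, so its closure is just itself (size 1).
  cc → |closure| equals the left operand's closure size = 1 (its accept is not ε-reachable, so the closure stops there)
  (cc)* → |closure| = 1 (new start) + 1 (body) + 1 (new accept) = 3
  (cc)*a → |closure| = 3 + (1−1) = 3 (closure spills across the concat boundary because the left factor accepts ε)
  ((cc)*a)* → the star's fresh start ε-reaches both the body's start and the fresh accept: |closure| = 2 + 3 = 5
  a((cc)*a)* → |closure| equals the left operand's closure size = 1 (its accept is not ε-reachable, so the closure stops there)
  a | c | a((cc)*a)* → new start ε-reaches every alternative's start; none of them accept ε, so the new accept is not reached: |closure| = 1 + 1 + 1 + 1 = 4

4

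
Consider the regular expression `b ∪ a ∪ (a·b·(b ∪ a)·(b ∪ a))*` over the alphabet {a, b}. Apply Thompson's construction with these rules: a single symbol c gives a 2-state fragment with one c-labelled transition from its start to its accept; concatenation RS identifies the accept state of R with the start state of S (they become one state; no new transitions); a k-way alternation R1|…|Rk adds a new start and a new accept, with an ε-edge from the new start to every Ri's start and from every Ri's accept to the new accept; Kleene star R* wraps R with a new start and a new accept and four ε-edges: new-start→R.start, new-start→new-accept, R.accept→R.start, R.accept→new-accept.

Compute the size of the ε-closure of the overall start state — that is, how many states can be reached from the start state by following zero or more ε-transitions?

7

Let C(F) = |ε-closure(F.start)| within fragment F, and note whether F accepts ε. Symbol fragments have C = 1 and do not accept ε. Then:
  b ∪ a → new start ε-reaches every alternative's start; none of them accept ε, so the new accept is not reached: |ε-closure| = 1 + 1 + 1 = 3
  b ∪ a → new start ε-reaches every alternative's start; none of them accept ε, so the new accept is not reached: |ε-closure| = 1 + 1 + 1 = 3
  a·b·(b ∪ a)·(b ∪ a) → |ε-closure| equals the left operand's closure size = 1 (its accept is not ε-reachable, so the closure stops there)
  (a·b·(b ∪ a)·(b ∪ a))* → |ε-closure| = 1 (new start) + 1 (body) + 1 (new accept) = 3
  b ∪ a ∪ (a·b·(b ∪ a)·(b ∪ a))* → new start ε-reaches every alternative's start; at least one alternative accepts ε, so the union's new accept is reached too: |ε-closure| = 1 + 1 + 1 + 3 + 1 = 7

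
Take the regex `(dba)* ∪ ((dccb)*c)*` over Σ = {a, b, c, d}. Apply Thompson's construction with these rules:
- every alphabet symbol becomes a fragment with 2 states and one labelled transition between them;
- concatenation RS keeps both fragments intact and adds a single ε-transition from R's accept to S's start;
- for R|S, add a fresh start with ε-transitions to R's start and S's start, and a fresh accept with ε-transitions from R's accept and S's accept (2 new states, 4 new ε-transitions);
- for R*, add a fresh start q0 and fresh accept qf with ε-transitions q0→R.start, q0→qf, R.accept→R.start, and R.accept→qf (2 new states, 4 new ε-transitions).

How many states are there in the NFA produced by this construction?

Building bottom-up:
Each of the 8 symbol leaves contributes a 2-state fragment.
  dba : 6 states
  (dba)* : 8 states
  dccb : 8 states
  (dccb)* : 10 states
  (dccb)*c : 12 states
  ((dccb)*c)* : 14 states
  (dba)* ∪ ((dccb)*c)* : 24 states

24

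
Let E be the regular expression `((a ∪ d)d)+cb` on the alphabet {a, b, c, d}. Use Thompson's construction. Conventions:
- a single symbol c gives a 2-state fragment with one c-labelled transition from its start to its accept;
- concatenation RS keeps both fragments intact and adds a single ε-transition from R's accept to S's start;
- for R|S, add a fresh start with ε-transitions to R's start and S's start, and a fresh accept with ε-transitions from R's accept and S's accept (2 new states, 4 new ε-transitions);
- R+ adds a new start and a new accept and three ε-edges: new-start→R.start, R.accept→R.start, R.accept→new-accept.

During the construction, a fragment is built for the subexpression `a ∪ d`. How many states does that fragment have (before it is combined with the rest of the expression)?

6

Fragment for `a ∪ d`:
Each of the 2 symbol leaves contributes a 2-state fragment.
  a ∪ d = 6 states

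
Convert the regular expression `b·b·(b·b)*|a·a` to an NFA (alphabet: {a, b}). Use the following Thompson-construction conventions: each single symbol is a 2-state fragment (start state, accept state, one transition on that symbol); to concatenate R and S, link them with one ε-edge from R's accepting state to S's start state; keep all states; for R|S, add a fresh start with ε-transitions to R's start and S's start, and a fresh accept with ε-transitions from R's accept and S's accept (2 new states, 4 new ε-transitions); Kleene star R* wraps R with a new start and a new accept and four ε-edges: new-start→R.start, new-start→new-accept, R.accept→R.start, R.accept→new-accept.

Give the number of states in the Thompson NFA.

16

Bottom-up over the parse tree:
Each of the 6 symbol leaves contributes a 2-state fragment.
  b·b — 4 states
  (b·b)* — 6 states
  b·b·(b·b)* — 10 states
  a·a — 4 states
  b·b·(b·b)*|a·a — 16 states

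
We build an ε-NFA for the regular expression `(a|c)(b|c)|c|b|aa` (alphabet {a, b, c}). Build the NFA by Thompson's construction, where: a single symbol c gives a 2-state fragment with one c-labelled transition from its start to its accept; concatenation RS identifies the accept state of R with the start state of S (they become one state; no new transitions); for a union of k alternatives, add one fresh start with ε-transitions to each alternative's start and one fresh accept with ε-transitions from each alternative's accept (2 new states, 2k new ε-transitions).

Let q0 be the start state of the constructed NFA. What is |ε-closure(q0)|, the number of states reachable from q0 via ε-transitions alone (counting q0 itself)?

Work bottom-up. For each fragment F, track |ε-closure(F.start)| and whether F's accept lies in that closure (i.e. whether F accepts ε). A single-symbol fragment has closure size 1 and does not accept ε.
  a|c — new start ε-reaches every alternative's start; none of them accept ε, so the new accept is not reached: |closure| = 1 + 1 + 1 = 3
  b|c — |closure| = 1 + 1 + 1 = 3 (the new accept is not ε-reachable since no branch accepts ε)
  (a|c)(b|c) — same as the first factor's closure: |closure| = 3
  aa — same as the first factor's closure: |closure| = 1
  (a|c)(b|c)|c|b|aa — |closure| = 1 + 3 + 1 + 1 + 1 = 7 (the new accept is not ε-reachable since no branch accepts ε)

7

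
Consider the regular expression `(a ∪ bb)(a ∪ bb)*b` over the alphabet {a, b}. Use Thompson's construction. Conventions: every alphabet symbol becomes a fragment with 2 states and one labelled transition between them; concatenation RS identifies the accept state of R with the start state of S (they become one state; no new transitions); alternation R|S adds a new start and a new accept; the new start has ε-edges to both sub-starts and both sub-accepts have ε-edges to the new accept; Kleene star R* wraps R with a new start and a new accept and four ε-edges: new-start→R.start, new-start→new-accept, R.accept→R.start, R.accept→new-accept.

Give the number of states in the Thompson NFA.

By structural recursion:
Each of the 7 symbol leaves contributes a 2-state fragment.
  bb : 3 states
  a ∪ bb : 7 states
  bb : 3 states
  a ∪ bb : 7 states
  (a ∪ bb)* : 9 states
  (a ∪ bb)(a ∪ bb)*b : 16 states

16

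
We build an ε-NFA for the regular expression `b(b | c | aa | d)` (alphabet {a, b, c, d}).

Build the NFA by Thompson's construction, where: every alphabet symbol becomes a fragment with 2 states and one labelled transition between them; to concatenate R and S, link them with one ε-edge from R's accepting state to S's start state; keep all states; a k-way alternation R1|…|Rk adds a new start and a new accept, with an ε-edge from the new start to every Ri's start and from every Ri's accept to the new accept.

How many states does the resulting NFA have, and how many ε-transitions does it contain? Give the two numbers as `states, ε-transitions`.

14, 10

Per subexpression:
Each of the 6 symbol leaves contributes 2 states and 0 ε-transitions.
  aa = 4 states, 1 ε-transition
  b | c | aa | d = 12 states, 9 ε-transitions
  b(b | c | aa | d) = 14 states, 10 ε-transitions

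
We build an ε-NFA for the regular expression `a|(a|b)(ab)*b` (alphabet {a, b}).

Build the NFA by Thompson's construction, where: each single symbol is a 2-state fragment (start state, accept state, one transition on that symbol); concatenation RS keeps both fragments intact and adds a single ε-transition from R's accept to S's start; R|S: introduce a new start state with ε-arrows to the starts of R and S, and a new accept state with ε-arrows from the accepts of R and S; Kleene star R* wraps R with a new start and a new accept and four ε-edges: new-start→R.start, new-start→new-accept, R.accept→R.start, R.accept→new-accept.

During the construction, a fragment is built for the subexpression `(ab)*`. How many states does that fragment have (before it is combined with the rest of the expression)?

6

Fragment for `(ab)*`:
Each of the 2 symbol leaves contributes a 2-state fragment.
  ab — 4 states
  (ab)* — 6 states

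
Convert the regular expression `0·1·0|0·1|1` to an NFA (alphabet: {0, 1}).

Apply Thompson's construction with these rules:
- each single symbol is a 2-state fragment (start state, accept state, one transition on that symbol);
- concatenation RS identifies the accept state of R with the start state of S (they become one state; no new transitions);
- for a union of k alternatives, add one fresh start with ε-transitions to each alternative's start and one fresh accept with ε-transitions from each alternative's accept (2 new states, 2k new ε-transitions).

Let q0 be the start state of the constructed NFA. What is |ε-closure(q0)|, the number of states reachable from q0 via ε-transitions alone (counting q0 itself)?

4

Compute the ε-closure size of each fragment's start state recursively; a symbol fragment's start has no outgoing ε-edge, so its closure is just itself (size 1).
  0·1·0 : C equals the left operand's closure size = 1 (its accept is not ε-reachable, so the closure stops there)
  0·1 : same as the first factor's closure: C = 1
  0·1·0|0·1|1 : C = 1 + 1 + 1 + 1 = 4 (the new accept is not ε-reachable since no branch accepts ε)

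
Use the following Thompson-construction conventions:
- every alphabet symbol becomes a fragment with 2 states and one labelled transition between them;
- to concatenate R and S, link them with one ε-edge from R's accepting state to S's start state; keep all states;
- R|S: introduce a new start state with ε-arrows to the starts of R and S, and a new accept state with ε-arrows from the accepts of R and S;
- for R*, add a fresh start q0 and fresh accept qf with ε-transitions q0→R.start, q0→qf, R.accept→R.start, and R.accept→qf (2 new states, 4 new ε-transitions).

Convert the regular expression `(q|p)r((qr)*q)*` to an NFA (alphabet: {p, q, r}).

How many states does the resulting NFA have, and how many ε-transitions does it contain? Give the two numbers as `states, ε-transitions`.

18, 16

Bottom-up over the parse tree:
Each of the 6 symbol leaves contributes 2 states and 0 ε-transitions.
  q|p : 6 states, 4 ε-transitions
  qr : 4 states, 1 ε-transition
  (qr)* : 6 states, 5 ε-transitions
  (qr)*q : 8 states, 6 ε-transitions
  ((qr)*q)* : 10 states, 10 ε-transitions
  (q|p)r((qr)*q)* : 18 states, 16 ε-transitions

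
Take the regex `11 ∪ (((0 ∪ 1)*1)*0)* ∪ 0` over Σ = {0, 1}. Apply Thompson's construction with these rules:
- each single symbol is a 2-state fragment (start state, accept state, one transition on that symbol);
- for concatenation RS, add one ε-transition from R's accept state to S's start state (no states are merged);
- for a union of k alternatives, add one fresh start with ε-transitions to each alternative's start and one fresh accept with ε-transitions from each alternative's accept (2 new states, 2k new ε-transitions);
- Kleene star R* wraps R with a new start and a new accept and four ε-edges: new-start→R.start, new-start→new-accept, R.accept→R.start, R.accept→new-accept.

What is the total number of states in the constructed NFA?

Recursing over subexpressions:
Each of the 7 symbol leaves contributes a 2-state fragment.
  11 = 4 states
  0 ∪ 1 = 6 states
  (0 ∪ 1)* = 8 states
  (0 ∪ 1)*1 = 10 states
  ((0 ∪ 1)*1)* = 12 states
  ((0 ∪ 1)*1)*0 = 14 states
  (((0 ∪ 1)*1)*0)* = 16 states
  11 ∪ (((0 ∪ 1)*1)*0)* ∪ 0 = 24 states

24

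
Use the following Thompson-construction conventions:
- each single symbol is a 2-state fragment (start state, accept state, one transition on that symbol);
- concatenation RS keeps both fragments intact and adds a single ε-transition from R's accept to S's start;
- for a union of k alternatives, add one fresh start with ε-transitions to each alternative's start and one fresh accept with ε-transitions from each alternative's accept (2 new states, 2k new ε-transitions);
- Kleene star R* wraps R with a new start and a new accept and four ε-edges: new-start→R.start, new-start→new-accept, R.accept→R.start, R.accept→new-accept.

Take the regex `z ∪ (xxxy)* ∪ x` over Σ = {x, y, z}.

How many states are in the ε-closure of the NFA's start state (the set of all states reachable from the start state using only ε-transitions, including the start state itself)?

Compute the ε-closure size of each fragment's start state recursively; a symbol fragment's start has no outgoing ε-edge, so its closure is just itself (size 1).
  xxxy → C equals the left operand's closure size = 1 (its accept is not ε-reachable, so the closure stops there)
  (xxxy)* → new start has ε-edges to the inner start and to the new accept, so C = 2 + 1 = 3
  z ∪ (xxxy)* ∪ x → new start ε-reaches every alternative's start; at least one alternative accepts ε, so the union's new accept is reached too: C = 1 + 1 + 3 + 1 + 1 = 7

7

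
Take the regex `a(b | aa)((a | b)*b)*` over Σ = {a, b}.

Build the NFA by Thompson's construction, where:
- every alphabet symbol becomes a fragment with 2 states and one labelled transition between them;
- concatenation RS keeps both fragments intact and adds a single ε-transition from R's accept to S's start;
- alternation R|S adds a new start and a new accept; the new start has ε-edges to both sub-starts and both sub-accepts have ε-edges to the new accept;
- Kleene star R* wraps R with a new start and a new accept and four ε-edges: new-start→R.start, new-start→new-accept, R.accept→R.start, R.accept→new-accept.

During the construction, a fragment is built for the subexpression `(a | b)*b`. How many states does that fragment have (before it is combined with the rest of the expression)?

Fragment for `(a | b)*b`:
Each of the 3 symbol leaves contributes a 2-state fragment.
  a | b : 6 states
  (a | b)* : 8 states
  (a | b)*b : 10 states

10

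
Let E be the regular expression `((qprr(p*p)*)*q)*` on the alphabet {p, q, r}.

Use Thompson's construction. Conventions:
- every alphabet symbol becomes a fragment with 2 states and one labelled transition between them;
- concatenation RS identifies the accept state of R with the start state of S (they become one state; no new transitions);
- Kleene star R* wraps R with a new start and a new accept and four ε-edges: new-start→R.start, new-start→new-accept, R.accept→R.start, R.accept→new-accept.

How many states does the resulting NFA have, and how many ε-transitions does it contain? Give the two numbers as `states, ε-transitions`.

By structural recursion:
Each of the 7 symbol leaves contributes 2 states and 0 ε-transitions.
  p* : 4 states, 4 ε-transitions
  p*p : 5 states, 4 ε-transitions
  (p*p)* : 7 states, 8 ε-transitions
  qprr(p*p)* : 11 states, 8 ε-transitions
  (qprr(p*p)*)* : 13 states, 12 ε-transitions
  (qprr(p*p)*)*q : 14 states, 12 ε-transitions
  ((qprr(p*p)*)*q)* : 16 states, 16 ε-transitions

16, 16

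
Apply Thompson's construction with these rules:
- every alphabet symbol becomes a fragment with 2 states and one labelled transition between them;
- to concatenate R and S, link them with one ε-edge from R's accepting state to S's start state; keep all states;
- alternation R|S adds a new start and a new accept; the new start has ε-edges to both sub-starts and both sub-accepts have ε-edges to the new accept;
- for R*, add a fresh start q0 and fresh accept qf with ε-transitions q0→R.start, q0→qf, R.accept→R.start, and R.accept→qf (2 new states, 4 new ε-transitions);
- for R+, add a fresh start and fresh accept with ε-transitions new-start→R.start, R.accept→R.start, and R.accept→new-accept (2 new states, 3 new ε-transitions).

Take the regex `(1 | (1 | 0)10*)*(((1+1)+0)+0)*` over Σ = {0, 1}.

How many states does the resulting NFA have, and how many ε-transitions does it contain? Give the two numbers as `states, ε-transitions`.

Bottom-up over the parse tree:
Each of the 9 symbol leaves contributes 2 states and 0 ε-transitions.
  1 | 0 = 6 states, 4 ε-transitions
  0* = 4 states, 4 ε-transitions
  (1 | 0)10* = 12 states, 10 ε-transitions
  1 | (1 | 0)10* = 16 states, 14 ε-transitions
  (1 | (1 | 0)10*)* = 18 states, 18 ε-transitions
  1+ = 4 states, 3 ε-transitions
  1+1 = 6 states, 4 ε-transitions
  (1+1)+ = 8 states, 7 ε-transitions
  (1+1)+0 = 10 states, 8 ε-transitions
  ((1+1)+0)+ = 12 states, 11 ε-transitions
  ((1+1)+0)+0 = 14 states, 12 ε-transitions
  (((1+1)+0)+0)* = 16 states, 16 ε-transitions
  (1 | (1 | 0)10*)*(((1+1)+0)+0)* = 34 states, 35 ε-transitions

34, 35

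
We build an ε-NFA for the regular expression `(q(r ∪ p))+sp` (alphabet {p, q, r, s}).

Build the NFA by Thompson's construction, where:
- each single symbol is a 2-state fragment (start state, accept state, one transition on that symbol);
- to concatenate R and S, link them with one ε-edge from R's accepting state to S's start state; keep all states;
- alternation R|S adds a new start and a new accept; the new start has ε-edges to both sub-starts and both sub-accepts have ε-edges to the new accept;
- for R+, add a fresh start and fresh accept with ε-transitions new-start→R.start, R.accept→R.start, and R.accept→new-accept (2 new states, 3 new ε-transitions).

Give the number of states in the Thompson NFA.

14

Per subexpression:
Each of the 5 symbol leaves contributes a 2-state fragment.
  r ∪ p — 6 states
  q(r ∪ p) — 8 states
  (q(r ∪ p))+ — 10 states
  (q(r ∪ p))+sp — 14 states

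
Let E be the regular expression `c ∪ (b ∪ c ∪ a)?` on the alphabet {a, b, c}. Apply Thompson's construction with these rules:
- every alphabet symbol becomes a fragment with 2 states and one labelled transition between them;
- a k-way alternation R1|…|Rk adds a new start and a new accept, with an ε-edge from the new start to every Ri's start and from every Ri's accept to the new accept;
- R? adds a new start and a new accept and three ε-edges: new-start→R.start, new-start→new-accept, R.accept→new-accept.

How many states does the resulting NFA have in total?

Bottom-up over the parse tree:
Each of the 4 symbol leaves contributes a 2-state fragment.
  b ∪ c ∪ a = 8 states
  (b ∪ c ∪ a)? = 10 states
  c ∪ (b ∪ c ∪ a)? = 14 states

14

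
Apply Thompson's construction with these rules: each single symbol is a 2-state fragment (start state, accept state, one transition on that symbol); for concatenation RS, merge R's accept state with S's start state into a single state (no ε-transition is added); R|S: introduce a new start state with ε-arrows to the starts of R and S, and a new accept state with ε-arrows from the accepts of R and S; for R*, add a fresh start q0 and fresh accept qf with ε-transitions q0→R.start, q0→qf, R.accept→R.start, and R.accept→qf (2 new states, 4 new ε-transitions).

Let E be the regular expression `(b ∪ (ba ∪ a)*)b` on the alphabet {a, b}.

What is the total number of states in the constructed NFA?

14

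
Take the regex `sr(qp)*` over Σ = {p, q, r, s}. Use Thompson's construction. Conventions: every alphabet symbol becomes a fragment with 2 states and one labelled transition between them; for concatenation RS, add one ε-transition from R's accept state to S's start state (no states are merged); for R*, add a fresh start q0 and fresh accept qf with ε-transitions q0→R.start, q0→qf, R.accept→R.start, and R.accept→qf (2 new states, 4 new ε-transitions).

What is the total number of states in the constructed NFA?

Recursing over subexpressions:
Each of the 4 symbol leaves contributes a 2-state fragment.
  qp = 4 states
  (qp)* = 6 states
  sr(qp)* = 10 states

10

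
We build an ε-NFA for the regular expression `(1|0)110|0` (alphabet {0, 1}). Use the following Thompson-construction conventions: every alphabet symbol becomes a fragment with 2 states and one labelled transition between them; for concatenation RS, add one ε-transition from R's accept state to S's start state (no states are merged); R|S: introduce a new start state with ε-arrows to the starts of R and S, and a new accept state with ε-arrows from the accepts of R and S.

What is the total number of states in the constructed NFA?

16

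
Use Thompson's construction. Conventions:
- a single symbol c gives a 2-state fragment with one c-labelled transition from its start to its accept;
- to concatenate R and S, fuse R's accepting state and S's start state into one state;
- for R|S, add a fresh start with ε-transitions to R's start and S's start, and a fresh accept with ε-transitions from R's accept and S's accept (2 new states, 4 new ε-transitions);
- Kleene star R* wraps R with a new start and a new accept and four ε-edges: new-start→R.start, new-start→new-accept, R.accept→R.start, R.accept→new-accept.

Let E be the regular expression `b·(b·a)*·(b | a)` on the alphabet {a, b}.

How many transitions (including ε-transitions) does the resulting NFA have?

13

Per subexpression:
Each of the 5 symbol leaves contributes 1 transition (1 symbol, 0 ε).
  b·a → 2 transitions (2 symbol, 0 ε)
  (b·a)* → 6 transitions (2 symbol, 4 ε)
  b | a → 6 transitions (2 symbol, 4 ε)
  b·(b·a)*·(b | a) → 13 transitions (5 symbol, 8 ε)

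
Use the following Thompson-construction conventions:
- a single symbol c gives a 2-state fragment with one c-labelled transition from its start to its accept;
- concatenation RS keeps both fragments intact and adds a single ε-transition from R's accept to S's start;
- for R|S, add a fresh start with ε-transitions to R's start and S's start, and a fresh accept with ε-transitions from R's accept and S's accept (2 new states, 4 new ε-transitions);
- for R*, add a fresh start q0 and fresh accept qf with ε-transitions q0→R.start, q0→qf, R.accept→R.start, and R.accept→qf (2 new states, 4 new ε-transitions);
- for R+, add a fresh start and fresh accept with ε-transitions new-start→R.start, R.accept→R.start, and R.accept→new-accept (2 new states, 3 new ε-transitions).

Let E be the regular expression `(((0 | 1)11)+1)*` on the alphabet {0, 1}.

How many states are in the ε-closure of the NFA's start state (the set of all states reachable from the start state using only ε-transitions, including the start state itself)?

6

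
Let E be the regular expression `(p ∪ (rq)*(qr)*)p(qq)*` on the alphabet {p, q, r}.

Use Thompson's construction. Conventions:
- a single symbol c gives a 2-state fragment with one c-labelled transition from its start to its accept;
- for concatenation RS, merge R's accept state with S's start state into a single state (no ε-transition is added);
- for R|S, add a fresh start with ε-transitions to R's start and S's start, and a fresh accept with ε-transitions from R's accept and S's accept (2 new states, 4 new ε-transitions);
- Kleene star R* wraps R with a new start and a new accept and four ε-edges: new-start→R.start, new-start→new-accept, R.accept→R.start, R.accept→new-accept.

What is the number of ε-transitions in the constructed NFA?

Bottom-up over the parse tree:
Each of the 8 symbol leaves contributes 0 ε-transitions.
  rq — 0 ε-transitions
  (rq)* — 4 ε-transitions
  qr — 0 ε-transitions
  (qr)* — 4 ε-transitions
  (rq)*(qr)* — 8 ε-transitions
  p ∪ (rq)*(qr)* — 12 ε-transitions
  qq — 0 ε-transitions
  (qq)* — 4 ε-transitions
  (p ∪ (rq)*(qr)*)p(qq)* — 16 ε-transitions

16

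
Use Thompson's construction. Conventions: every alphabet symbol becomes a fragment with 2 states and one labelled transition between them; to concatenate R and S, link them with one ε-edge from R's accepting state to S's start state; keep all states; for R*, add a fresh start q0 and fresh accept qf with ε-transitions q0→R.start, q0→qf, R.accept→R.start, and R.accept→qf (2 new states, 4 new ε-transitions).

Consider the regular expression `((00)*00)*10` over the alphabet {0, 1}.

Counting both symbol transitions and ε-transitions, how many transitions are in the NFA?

19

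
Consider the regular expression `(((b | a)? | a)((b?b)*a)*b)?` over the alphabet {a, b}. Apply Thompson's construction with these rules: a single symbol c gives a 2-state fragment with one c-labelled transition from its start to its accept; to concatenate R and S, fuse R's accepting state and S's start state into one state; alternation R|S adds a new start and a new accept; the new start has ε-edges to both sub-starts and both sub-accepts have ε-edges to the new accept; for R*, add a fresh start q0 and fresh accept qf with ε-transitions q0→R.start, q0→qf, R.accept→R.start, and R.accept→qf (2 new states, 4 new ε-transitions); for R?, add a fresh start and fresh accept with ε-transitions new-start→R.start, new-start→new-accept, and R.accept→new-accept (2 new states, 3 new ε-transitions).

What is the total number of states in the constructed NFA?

24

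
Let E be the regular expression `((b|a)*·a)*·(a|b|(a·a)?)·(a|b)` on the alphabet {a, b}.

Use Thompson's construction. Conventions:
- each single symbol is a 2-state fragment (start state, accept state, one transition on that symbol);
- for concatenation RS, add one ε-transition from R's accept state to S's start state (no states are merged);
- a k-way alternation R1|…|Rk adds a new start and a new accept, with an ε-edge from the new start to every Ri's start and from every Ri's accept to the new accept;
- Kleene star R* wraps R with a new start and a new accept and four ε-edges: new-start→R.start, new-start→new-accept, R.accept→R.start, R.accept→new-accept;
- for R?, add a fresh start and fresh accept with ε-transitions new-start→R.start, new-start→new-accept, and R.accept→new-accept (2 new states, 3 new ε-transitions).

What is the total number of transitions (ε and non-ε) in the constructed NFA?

38

Per subexpression:
Each of the 9 symbol leaves contributes 1 transition (1 symbol, 0 ε).
  b|a = 6 transitions (2 symbol, 4 ε)
  (b|a)* = 10 transitions (2 symbol, 8 ε)
  (b|a)*·a = 12 transitions (3 symbol, 9 ε)
  ((b|a)*·a)* = 16 transitions (3 symbol, 13 ε)
  a·a = 3 transitions (2 symbol, 1 ε)
  (a·a)? = 6 transitions (2 symbol, 4 ε)
  a|b|(a·a)? = 14 transitions (4 symbol, 10 ε)
  a|b = 6 transitions (2 symbol, 4 ε)
  ((b|a)*·a)*·(a|b|(a·a)?)·(a|b) = 38 transitions (9 symbol, 29 ε)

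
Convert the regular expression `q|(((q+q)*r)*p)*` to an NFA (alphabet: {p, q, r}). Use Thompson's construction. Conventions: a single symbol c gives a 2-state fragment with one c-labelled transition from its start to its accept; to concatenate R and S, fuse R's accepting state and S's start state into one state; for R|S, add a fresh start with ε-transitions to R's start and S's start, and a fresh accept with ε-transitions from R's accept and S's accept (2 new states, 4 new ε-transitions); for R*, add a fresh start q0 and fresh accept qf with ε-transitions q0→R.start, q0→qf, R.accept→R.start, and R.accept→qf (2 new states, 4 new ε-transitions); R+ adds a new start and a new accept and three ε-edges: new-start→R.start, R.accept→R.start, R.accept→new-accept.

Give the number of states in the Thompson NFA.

17

By structural recursion:
Each of the 5 symbol leaves contributes a 2-state fragment.
  q+ = 4 states
  q+q = 5 states
  (q+q)* = 7 states
  (q+q)*r = 8 states
  ((q+q)*r)* = 10 states
  ((q+q)*r)*p = 11 states
  (((q+q)*r)*p)* = 13 states
  q|(((q+q)*r)*p)* = 17 states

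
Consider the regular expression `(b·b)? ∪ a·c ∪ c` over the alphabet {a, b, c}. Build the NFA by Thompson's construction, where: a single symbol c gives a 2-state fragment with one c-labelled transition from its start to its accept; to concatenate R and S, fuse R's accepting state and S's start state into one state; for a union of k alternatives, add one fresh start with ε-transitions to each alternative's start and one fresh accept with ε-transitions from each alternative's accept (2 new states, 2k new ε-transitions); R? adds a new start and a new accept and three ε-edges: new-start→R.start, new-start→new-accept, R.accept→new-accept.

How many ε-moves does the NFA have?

Per subexpression:
Each of the 5 symbol leaves contributes 0 ε-transitions.
  b·b — 0 ε-transitions
  (b·b)? — 3 ε-transitions
  a·c — 0 ε-transitions
  (b·b)? ∪ a·c ∪ c — 9 ε-transitions

9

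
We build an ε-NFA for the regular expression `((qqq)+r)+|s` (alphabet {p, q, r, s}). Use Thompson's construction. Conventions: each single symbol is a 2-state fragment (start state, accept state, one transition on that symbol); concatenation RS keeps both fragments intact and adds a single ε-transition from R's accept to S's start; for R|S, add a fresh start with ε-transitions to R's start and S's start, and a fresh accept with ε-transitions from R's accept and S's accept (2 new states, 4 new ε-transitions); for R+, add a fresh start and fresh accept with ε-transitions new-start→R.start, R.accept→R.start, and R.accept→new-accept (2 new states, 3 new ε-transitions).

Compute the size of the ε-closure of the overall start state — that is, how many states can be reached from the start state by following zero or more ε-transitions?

Compute the ε-closure size of each fragment's start state recursively; a symbol fragment's start has no outgoing ε-edge, so its closure is just itself (size 1).
  qqq : |ε-closure| equals the left operand's closure size = 1 (its accept is not ε-reachable, so the closure stops there)
  (qqq)+ : new start ε-reaches only the body's start; the new accept needs a symbol first: |ε-closure| = 1 + 1 = 2
  (qqq)+r : |ε-closure| equals the left operand's closure size = 2 (its accept is not ε-reachable, so the closure stops there)
  ((qqq)+r)+ : new start ε-reaches only the body's start; the new accept needs a symbol first: |ε-closure| = 1 + 2 = 3
  ((qqq)+r)+|s : |ε-closure| = 1 + 3 + 1 = 5 (the new accept is not ε-reachable since no branch accepts ε)

5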